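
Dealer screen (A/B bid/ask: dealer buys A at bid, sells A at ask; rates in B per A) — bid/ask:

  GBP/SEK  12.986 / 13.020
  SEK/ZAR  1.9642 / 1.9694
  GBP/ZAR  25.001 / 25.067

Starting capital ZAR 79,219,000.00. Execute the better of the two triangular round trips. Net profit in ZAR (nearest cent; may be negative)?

Net profit: ZAR 1,390,847.61

Best loop ZAR → GBP → SEK → ZAR:
ZAR 79,219,000.00 ÷ 25.067 (buy GBP at ask) = GBP 3,160,290.42
GBP 3,160,290.42 × 12.986 (sell GBP at bid) = SEK 41,039,531.42
SEK 41,039,531.42 × 1.9642 (sell SEK at bid) = ZAR 80,609,847.61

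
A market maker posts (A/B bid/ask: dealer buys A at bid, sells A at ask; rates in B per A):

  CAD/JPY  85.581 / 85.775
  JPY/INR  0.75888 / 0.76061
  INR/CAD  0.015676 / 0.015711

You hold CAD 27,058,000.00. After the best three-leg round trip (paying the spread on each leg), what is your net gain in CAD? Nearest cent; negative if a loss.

Net profit: CAD 489,450.50

Best loop CAD → JPY → INR → CAD:
CAD 27,058,000.00 × 85.581 (sell CAD at bid) = JPY 2,315,650,698
JPY 2,315,650,698 × 0.75888 (sell JPY at bid) = INR 1,757,301,001.70
INR 1,757,301,001.70 × 0.015676 (sell INR at bid) = CAD 27,547,450.50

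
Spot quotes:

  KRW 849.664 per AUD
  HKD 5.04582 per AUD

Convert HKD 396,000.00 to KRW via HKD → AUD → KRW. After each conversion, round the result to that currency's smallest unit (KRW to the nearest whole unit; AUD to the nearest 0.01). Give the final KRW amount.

HKD 396,000.00 ÷ 5.04582 = AUD 78,480.80
AUD 78,480.80 × 849.664 = KRW 66,682,310

KRW 66,682,310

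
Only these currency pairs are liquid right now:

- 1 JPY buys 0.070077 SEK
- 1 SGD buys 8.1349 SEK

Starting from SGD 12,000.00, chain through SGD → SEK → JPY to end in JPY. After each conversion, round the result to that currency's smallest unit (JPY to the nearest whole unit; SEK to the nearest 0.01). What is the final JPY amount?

JPY 1,393,022

SGD 12,000.00 × 8.1349 = SEK 97,618.80
SEK 97,618.80 ÷ 0.070077 = JPY 1,393,022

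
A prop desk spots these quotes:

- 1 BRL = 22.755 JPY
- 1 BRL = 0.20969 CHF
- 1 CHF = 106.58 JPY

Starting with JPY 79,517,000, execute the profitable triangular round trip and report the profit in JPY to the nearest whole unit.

Profitable loop is JPY → CHF → BRL → JPY:
JPY 79,517,000 ÷ 106.58 = CHF 746,078.06
CHF 746,078.06 ÷ 0.20969 = BRL 3,558,004.98
BRL 3,558,004.98 × 22.755 = JPY 80,962,403
Profit = JPY 80,962,403 − JPY 79,517,000

Profit: JPY 1,445,403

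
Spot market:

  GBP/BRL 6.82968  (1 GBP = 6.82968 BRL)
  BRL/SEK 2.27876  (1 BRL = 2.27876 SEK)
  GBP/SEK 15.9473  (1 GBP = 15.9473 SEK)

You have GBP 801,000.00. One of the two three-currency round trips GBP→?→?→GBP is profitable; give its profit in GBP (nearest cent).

Profit: GBP 19,768.61

Profitable loop is GBP → SEK → BRL → GBP:
GBP 801,000.00 × 15.9473 = SEK 12,773,787.30
SEK 12,773,787.30 ÷ 2.27876 = BRL 5,605,586.94
BRL 5,605,586.94 ÷ 6.82968 = GBP 820,768.61
Profit = GBP 820,768.61 − GBP 801,000.00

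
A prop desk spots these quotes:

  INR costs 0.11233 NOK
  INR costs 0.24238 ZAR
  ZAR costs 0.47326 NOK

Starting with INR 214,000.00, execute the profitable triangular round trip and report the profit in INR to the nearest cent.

Profit: INR 4,531.78

Profitable loop is INR → ZAR → NOK → INR:
INR 214,000.00 × 0.24238 = ZAR 51,869.32
ZAR 51,869.32 × 0.47326 = NOK 24,547.67
NOK 24,547.67 ÷ 0.11233 = INR 218,531.78
Profit = INR 218,531.78 − INR 214,000.00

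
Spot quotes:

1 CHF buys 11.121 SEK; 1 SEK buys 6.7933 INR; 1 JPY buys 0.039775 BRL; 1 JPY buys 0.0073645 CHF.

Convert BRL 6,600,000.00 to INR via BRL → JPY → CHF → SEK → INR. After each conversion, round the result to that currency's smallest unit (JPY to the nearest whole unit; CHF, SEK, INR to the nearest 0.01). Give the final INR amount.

BRL 6,600,000.00 ÷ 0.039775 = JPY 165,933,375
JPY 165,933,375 × 0.0073645 = CHF 1,222,016.34
CHF 1,222,016.34 × 11.121 = SEK 13,590,043.72
SEK 13,590,043.72 × 6.7933 = INR 92,321,244.00

INR 92,321,244.00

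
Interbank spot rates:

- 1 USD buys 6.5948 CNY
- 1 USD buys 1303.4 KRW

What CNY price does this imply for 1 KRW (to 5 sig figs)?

1 KRW ÷ 1303.4 = 0.000767224 USD
0.000767224 USD × 6.5948 = 0.00505969 CNY

KRW/CNY = 0.0050597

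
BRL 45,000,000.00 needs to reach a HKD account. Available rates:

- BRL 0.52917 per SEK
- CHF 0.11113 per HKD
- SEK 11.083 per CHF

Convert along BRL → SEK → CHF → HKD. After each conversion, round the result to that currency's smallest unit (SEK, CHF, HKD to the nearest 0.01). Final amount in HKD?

BRL 45,000,000.00 ÷ 0.52917 = SEK 85,038,834.40
SEK 85,038,834.40 ÷ 11.083 = CHF 7,672,907.55
CHF 7,672,907.55 ÷ 0.11113 = HKD 69,044,430.40

HKD 69,044,430.40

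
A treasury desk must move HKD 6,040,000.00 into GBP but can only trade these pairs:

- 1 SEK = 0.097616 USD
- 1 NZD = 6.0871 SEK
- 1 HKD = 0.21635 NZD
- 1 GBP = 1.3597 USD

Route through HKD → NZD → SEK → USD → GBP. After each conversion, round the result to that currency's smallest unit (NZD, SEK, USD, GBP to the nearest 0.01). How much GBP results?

HKD 6,040,000.00 × 0.21635 = NZD 1,306,754.00
NZD 1,306,754.00 × 6.0871 = SEK 7,954,342.27
SEK 7,954,342.27 × 0.097616 = USD 776,471.08
USD 776,471.08 ÷ 1.3597 = GBP 571,060.59

GBP 571,060.59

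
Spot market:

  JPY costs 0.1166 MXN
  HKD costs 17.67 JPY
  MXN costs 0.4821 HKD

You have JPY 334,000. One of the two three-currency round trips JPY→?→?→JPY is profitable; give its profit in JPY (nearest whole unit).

Profit: JPY 2,259

Profitable loop is JPY → HKD → MXN → JPY:
JPY 334,000 ÷ 17.67 = HKD 18,902.09
HKD 18,902.09 ÷ 0.4821 = MXN 39,207.83
MXN 39,207.83 ÷ 0.1166 = JPY 336,259
Profit = JPY 336,259 − JPY 334,000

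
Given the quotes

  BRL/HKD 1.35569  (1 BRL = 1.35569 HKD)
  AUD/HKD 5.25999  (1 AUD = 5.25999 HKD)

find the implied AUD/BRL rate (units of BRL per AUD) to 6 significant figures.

AUD/BRL = 3.87994

1 AUD × 5.25999 = 5.25999 HKD
5.25999 HKD ÷ 1.35569 = 3.87994 BRL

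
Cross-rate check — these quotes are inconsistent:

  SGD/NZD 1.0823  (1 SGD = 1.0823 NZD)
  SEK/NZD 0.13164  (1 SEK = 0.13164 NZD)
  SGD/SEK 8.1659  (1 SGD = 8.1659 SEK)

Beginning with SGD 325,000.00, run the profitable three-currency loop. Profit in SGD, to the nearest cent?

Profit: SGD 2,219.43

Profitable loop is SGD → NZD → SEK → SGD:
SGD 325,000.00 × 1.0823 = NZD 351,747.50
NZD 351,747.50 ÷ 0.13164 = SEK 2,672,041.17
SEK 2,672,041.17 ÷ 8.1659 = SGD 327,219.43
Profit = SGD 327,219.43 − SGD 325,000.00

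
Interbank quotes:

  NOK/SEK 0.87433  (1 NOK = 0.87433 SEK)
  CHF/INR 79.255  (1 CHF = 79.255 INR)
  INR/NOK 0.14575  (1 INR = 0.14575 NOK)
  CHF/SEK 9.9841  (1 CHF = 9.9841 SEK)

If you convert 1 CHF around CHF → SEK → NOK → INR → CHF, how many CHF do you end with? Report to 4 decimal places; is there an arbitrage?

Around CHF → SEK → NOK → INR → CHF: 1 × 9.9841 ÷ 0.87433 ÷ 0.14575 ÷ 79.255 = 0.988549
Product < 1; profitable direction is CHF → INR → NOK → SEK → CHF.

0.9885 (arbitrage exists)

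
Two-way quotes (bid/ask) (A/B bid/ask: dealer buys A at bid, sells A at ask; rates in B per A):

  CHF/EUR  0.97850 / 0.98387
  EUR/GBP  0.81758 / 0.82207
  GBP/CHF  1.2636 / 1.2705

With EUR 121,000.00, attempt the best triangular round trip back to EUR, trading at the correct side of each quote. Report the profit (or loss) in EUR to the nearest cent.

Best loop EUR → GBP → CHF → EUR:
EUR 121,000.00 × 0.81758 (sell EUR at bid) = GBP 98,927.18
GBP 98,927.18 × 1.2636 (sell GBP at bid) = CHF 125,004.38
CHF 125,004.38 × 0.97850 (sell CHF at bid) = EUR 122,316.79

Net profit: EUR 1,316.79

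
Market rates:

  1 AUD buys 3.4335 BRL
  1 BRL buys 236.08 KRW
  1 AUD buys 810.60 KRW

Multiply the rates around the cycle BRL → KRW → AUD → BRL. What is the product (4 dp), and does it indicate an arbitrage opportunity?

1.0000 (no arbitrage)

Around BRL → KRW → AUD → BRL: 1 × 236.08 ÷ 810.60 × 3.4335 = 0.999976
Product ≈ 1 (deviation 0.002%, within rounding noise).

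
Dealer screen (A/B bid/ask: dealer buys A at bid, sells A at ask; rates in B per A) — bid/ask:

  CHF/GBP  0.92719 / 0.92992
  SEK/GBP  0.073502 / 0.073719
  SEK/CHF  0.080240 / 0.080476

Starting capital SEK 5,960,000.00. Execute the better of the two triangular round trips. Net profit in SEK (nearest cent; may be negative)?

Best loop SEK → CHF → GBP → SEK:
SEK 5,960,000.00 × 0.080240 (sell SEK at bid) = CHF 478,230.40
CHF 478,230.40 × 0.92719 (sell CHF at bid) = GBP 443,410.44
GBP 443,410.44 ÷ 0.073719 (buy SEK at ask) = SEK 6,014,873.30

Net profit: SEK 54,873.30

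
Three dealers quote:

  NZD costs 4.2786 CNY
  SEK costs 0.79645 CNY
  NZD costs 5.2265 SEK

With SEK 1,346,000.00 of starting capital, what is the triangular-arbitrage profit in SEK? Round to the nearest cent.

Profitable loop is SEK → NZD → CNY → SEK:
SEK 1,346,000.00 ÷ 5.2265 = NZD 257,533.72
NZD 257,533.72 × 4.2786 = CNY 1,101,883.78
CNY 1,101,883.78 ÷ 0.79645 = SEK 1,383,493.99
Profit = SEK 1,383,493.99 − SEK 1,346,000.00

Profit: SEK 37,493.99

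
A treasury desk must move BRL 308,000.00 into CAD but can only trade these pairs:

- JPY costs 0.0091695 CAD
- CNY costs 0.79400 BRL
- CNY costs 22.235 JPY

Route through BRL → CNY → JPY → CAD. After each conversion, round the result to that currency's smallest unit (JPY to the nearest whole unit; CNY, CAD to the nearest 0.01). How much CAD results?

CAD 79,088.44

BRL 308,000.00 ÷ 0.79400 = CNY 387,909.32
CNY 387,909.32 × 22.235 = JPY 8,625,164
JPY 8,625,164 × 0.0091695 = CAD 79,088.44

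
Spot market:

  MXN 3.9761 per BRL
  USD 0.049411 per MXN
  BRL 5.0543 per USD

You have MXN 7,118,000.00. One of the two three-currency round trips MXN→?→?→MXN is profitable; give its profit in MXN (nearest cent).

Profit: MXN 50,297.57

Profitable loop is MXN → BRL → USD → MXN:
MXN 7,118,000.00 ÷ 3.9761 = BRL 1,790,196.42
BRL 1,790,196.42 ÷ 5.0543 = USD 354,192.75
USD 354,192.75 ÷ 0.049411 = MXN 7,168,297.57
Profit = MXN 7,168,297.57 − MXN 7,118,000.00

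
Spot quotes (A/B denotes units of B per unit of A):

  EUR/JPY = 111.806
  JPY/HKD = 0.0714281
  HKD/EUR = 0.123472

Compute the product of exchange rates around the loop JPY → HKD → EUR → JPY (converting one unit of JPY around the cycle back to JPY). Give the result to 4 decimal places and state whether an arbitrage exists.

0.9861 (arbitrage exists)

Around JPY → HKD → EUR → JPY: 1 × 0.0714281 × 0.123472 × 111.806 = 0.986059
Product < 1; profitable direction is JPY → EUR → HKD → JPY.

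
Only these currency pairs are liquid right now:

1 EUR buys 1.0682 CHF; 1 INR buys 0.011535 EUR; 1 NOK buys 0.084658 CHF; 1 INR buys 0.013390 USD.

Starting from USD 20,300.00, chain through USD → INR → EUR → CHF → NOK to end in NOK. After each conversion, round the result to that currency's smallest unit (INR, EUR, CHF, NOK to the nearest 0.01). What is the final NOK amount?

USD 20,300.00 ÷ 0.013390 = INR 1,516,056.76
INR 1,516,056.76 × 0.011535 = EUR 17,487.71
EUR 17,487.71 × 1.0682 = CHF 18,680.37
CHF 18,680.37 ÷ 0.084658 = NOK 220,656.88

NOK 220,656.88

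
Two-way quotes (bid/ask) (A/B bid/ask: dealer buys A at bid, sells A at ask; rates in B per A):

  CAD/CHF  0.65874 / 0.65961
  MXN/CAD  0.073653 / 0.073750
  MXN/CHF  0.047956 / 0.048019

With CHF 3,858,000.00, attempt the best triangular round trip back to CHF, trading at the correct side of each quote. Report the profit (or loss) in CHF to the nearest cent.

Net profit: CHF 40,105.49

Best loop CHF → MXN → CAD → CHF:
CHF 3,858,000.00 ÷ 0.048019 (buy MXN at ask) = MXN 80,343,197.48
MXN 80,343,197.48 × 0.073653 (sell MXN at bid) = CAD 5,917,517.52
CAD 5,917,517.52 × 0.65874 (sell CAD at bid) = CHF 3,898,105.49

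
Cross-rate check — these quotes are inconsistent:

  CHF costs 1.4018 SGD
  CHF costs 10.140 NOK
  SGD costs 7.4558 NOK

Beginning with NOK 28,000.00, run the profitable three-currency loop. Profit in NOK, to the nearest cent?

Profit: NOK 860.27

Profitable loop is NOK → CHF → SGD → NOK:
NOK 28,000.00 ÷ 10.140 = CHF 2,761.34
CHF 2,761.34 × 1.4018 = SGD 3,870.85
SGD 3,870.85 × 7.4558 = NOK 28,860.27
Profit = NOK 28,860.27 − NOK 28,000.00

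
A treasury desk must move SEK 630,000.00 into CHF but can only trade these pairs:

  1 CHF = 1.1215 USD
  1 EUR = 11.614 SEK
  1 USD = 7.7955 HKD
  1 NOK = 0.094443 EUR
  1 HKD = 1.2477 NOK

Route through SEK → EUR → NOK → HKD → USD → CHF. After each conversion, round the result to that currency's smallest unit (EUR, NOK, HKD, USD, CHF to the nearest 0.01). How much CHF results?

SEK 630,000.00 ÷ 11.614 = EUR 54,244.88
EUR 54,244.88 ÷ 0.094443 = NOK 574,366.34
NOK 574,366.34 ÷ 1.2477 = HKD 460,340.10
HKD 460,340.10 ÷ 7.7955 = USD 59,052.03
USD 59,052.03 ÷ 1.1215 = CHF 52,654.51

CHF 52,654.51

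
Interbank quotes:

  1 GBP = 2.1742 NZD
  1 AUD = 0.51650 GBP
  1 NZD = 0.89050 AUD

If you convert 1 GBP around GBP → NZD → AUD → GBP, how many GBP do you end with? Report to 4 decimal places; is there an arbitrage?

1.0000 (no arbitrage)

Around GBP → NZD → AUD → GBP: 1 × 2.1742 × 0.89050 × 0.51650 = 1.000009
Product ≈ 1 (deviation 0.001%, within rounding noise).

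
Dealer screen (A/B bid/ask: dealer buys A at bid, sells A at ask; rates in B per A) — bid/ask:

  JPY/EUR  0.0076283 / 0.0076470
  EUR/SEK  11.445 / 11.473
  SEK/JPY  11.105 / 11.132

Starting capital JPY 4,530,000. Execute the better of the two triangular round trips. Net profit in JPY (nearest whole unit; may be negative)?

Best loop JPY → SEK → EUR → JPY:
JPY 4,530,000 ÷ 11.132 (buy SEK at ask) = SEK 406,934.96
SEK 406,934.96 ÷ 11.473 (buy EUR at ask) = EUR 35,468.92
EUR 35,468.92 ÷ 0.0076470 (buy JPY at ask) = JPY 4,638,280

Net profit: JPY 108,280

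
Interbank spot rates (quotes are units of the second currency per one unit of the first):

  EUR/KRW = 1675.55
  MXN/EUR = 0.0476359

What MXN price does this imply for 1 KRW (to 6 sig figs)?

1 KRW ÷ 1675.55 = 0.000596819 EUR
0.000596819 EUR ÷ 0.0476359 = 0.0125288 MXN

KRW/MXN = 0.0125288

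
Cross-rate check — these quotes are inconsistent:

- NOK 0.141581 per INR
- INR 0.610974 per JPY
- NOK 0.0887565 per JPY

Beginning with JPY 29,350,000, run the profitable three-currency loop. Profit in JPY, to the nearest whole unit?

Profit: JPY 764,841

Profitable loop is JPY → NOK → INR → JPY:
JPY 29,350,000 × 0.0887565 = NOK 2,605,003.27
NOK 2,605,003.27 ÷ 0.141581 = INR 18,399,384.63
INR 18,399,384.63 ÷ 0.610974 = JPY 30,114,841
Profit = JPY 30,114,841 − JPY 29,350,000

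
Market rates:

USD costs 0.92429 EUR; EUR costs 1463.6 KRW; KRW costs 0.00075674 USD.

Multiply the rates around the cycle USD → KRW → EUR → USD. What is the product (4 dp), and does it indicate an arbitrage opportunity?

0.9768 (arbitrage exists)

Around USD → KRW → EUR → USD: 1 ÷ 0.00075674 ÷ 1463.6 ÷ 0.92429 = 0.976838
Product < 1; profitable direction is USD → EUR → KRW → USD.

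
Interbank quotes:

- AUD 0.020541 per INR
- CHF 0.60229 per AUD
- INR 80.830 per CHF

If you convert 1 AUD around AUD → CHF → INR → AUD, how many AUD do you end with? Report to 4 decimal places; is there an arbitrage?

1.0000 (no arbitrage)

Around AUD → CHF → INR → AUD: 1 × 0.60229 × 80.830 × 0.020541 = 1.000000
Product ≈ 1 (deviation 0.000%, within rounding noise).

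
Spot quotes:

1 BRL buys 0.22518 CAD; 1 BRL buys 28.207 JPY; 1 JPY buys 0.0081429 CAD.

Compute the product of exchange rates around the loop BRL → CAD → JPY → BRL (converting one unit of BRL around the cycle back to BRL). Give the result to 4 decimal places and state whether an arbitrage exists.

Around BRL → CAD → JPY → BRL: 1 × 0.22518 ÷ 0.0081429 ÷ 28.207 = 0.980379
Product < 1; profitable direction is BRL → JPY → CAD → BRL.

0.9804 (arbitrage exists)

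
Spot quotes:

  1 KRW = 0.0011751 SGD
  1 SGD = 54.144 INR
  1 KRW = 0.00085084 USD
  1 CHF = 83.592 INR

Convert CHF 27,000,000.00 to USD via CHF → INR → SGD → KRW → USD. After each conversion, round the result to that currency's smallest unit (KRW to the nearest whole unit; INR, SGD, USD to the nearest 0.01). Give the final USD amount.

CHF 27,000,000.00 × 83.592 = INR 2,256,984,000.00
INR 2,256,984,000.00 ÷ 54.144 = SGD 41,684,840.43
SGD 41,684,840.43 ÷ 0.0011751 = KRW 35,473,440,924
KRW 35,473,440,924 × 0.00085084 = USD 30,182,222.48

USD 30,182,222.48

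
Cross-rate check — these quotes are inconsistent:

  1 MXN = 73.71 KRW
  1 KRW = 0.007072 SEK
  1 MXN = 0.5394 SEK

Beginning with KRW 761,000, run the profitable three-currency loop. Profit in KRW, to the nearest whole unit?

Profitable loop is KRW → MXN → SEK → KRW:
KRW 761,000 ÷ 73.71 = MXN 10,324.24
MXN 10,324.24 × 0.5394 = SEK 5,568.90
SEK 5,568.90 ÷ 0.007072 = KRW 787,457
Profit = KRW 787,457 − KRW 761,000

Profit: KRW 26,457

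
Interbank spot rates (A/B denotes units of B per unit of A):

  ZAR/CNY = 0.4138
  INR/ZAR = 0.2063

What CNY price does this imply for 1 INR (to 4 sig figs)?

INR/CNY = 0.08537

1 INR × 0.2063 = 0.2063 ZAR
0.2063 ZAR × 0.4138 = 0.0853669 CNY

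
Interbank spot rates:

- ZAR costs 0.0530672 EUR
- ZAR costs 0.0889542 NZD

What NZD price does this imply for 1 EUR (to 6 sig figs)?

EUR/NZD = 1.67626

1 EUR ÷ 0.0530672 = 18.844 ZAR
18.844 ZAR × 0.0889542 = 1.67626 NZD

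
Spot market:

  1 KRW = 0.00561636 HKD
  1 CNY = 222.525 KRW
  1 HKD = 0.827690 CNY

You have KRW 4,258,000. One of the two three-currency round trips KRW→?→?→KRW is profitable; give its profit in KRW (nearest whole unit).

Profit: KRW 146,606

Profitable loop is KRW → HKD → CNY → KRW:
KRW 4,258,000 × 0.00561636 = HKD 23,914.46
HKD 23,914.46 × 0.827690 = CNY 19,793.76
CNY 19,793.76 × 222.525 = KRW 4,404,606
Profit = KRW 4,404,606 − KRW 4,258,000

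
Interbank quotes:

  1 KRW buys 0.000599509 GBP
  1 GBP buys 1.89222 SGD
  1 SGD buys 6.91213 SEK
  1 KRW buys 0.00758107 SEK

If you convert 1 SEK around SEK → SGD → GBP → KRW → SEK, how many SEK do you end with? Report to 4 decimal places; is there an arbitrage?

0.9668 (arbitrage exists)

Around SEK → SGD → GBP → KRW → SEK: 1 ÷ 6.91213 ÷ 1.89222 ÷ 0.000599509 × 0.00758107 = 0.966833
Product < 1; profitable direction is SEK → KRW → GBP → SGD → SEK.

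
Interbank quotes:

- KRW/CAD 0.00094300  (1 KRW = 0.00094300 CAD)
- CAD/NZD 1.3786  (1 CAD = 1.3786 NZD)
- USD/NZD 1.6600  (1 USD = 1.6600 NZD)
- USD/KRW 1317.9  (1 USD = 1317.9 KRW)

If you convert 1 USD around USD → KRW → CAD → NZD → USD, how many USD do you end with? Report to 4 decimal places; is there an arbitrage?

Around USD → KRW → CAD → NZD → USD: 1 × 1317.9 × 0.00094300 × 1.3786 ÷ 1.6600 = 1.032106
Product > 1; profitable direction is USD → KRW → CAD → NZD → USD.

1.0321 (arbitrage exists)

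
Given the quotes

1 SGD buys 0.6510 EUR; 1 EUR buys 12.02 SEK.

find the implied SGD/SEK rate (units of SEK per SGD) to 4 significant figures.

SGD/SEK = 7.825

1 SGD × 0.6510 = 0.651 EUR
0.651 EUR × 12.02 = 7.82502 SEK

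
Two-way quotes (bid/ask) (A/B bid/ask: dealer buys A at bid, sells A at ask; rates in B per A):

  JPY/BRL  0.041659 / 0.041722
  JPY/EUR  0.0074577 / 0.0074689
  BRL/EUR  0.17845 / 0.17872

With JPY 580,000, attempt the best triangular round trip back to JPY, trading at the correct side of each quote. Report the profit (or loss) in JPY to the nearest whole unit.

Best loop JPY → EUR → BRL → JPY:
JPY 580,000 × 0.0074577 (sell JPY at bid) = EUR 4,325.47
EUR 4,325.47 ÷ 0.17872 (buy BRL at ask) = BRL 24,202.47
BRL 24,202.47 ÷ 0.041722 (buy JPY at ask) = JPY 580,089

Net profit: JPY 89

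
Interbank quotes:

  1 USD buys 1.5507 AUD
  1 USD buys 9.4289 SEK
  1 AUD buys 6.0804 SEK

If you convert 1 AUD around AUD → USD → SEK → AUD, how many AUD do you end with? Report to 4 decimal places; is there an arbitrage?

1.0000 (no arbitrage)

Around AUD → USD → SEK → AUD: 1 ÷ 1.5507 × 9.4289 ÷ 6.0804 = 1.000003
Product ≈ 1 (deviation 0.000%, within rounding noise).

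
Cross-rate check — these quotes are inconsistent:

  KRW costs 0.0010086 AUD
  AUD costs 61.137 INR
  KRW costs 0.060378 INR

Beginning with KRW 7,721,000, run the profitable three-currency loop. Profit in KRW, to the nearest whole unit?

Profitable loop is KRW → AUD → INR → KRW:
KRW 7,721,000 × 0.0010086 = AUD 7,787.40
AUD 7,787.40 × 61.137 = INR 476,098.31
INR 476,098.31 ÷ 0.060378 = KRW 7,885,294
Profit = KRW 7,885,294 − KRW 7,721,000

Profit: KRW 164,294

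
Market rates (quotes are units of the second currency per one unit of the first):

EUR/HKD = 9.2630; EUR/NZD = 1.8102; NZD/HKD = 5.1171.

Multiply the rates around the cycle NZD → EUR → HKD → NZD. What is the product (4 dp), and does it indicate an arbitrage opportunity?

1.0000 (no arbitrage)

Around NZD → EUR → HKD → NZD: 1 ÷ 1.8102 × 9.2630 ÷ 5.1171 = 1.000003
Product ≈ 1 (deviation 0.000%, within rounding noise).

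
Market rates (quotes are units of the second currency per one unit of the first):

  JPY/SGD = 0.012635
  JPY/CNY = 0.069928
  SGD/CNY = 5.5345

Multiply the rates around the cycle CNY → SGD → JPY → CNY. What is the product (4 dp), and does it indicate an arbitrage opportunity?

Around CNY → SGD → JPY → CNY: 1 ÷ 5.5345 ÷ 0.012635 × 0.069928 = 0.999994
Product ≈ 1 (deviation 0.001%, within rounding noise).

1.0000 (no arbitrage)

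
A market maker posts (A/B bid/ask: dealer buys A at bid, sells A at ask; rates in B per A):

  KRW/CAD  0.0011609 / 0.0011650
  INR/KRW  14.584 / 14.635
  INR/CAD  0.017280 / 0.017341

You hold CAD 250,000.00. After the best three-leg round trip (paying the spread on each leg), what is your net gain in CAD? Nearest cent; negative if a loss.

Best loop CAD → KRW → INR → CAD:
CAD 250,000.00 ÷ 0.0011650 (buy KRW at ask) = KRW 214,592,275
KRW 214,592,275 ÷ 14.635 (buy INR at ask) = INR 14,662,950.10
INR 14,662,950.10 × 0.017280 (sell INR at bid) = CAD 253,375.78

Net profit: CAD 3,375.78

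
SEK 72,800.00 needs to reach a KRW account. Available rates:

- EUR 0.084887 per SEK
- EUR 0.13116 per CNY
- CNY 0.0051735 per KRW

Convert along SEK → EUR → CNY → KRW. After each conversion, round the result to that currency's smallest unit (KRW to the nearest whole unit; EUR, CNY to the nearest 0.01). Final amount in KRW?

KRW 9,107,233

SEK 72,800.00 × 0.084887 = EUR 6,179.77
EUR 6,179.77 ÷ 0.13116 = CNY 47,116.27
CNY 47,116.27 ÷ 0.0051735 = KRW 9,107,233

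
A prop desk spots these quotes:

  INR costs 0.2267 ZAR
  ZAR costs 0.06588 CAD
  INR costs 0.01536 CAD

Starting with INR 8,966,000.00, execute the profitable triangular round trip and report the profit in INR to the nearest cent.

Profit: INR 255,144.75

Profitable loop is INR → CAD → ZAR → INR:
INR 8,966,000.00 × 0.01536 = CAD 137,717.76
CAD 137,717.76 ÷ 0.06588 = ZAR 2,090,433.52
ZAR 2,090,433.52 ÷ 0.2267 = INR 9,221,144.75
Profit = INR 9,221,144.75 − INR 8,966,000.00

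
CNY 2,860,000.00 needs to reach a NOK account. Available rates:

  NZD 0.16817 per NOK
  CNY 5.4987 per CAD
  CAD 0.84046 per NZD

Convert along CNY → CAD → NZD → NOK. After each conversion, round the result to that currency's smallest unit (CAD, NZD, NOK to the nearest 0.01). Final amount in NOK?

NOK 3,679,937.44

CNY 2,860,000.00 ÷ 5.4987 = CAD 520,122.94
CAD 520,122.94 ÷ 0.84046 = NZD 618,855.08
NZD 618,855.08 ÷ 0.16817 = NOK 3,679,937.44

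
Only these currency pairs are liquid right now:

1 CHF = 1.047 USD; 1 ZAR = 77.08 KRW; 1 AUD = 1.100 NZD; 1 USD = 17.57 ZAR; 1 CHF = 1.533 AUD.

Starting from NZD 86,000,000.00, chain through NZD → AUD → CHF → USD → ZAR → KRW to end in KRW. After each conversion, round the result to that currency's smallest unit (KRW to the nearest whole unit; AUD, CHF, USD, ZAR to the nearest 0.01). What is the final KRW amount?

KRW 72,314,229,033

NZD 86,000,000.00 ÷ 1.100 = AUD 78,181,818.18
AUD 78,181,818.18 ÷ 1.533 = CHF 50,999,229.08
CHF 50,999,229.08 × 1.047 = USD 53,396,192.85
USD 53,396,192.85 × 17.57 = ZAR 938,171,108.37
ZAR 938,171,108.37 × 77.08 = KRW 72,314,229,033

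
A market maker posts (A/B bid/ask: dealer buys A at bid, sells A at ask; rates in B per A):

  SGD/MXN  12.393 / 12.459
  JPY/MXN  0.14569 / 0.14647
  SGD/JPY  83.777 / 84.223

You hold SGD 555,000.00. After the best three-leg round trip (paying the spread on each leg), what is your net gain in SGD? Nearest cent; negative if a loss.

Best loop SGD → MXN → JPY → SGD:
SGD 555,000.00 × 12.393 (sell SGD at bid) = MXN 6,878,115.00
MXN 6,878,115.00 ÷ 0.14647 (buy JPY at ask) = JPY 46,959,207
JPY 46,959,207 ÷ 84.223 (buy SGD at ask) = SGD 557,557.99

Net profit: SGD 2,557.99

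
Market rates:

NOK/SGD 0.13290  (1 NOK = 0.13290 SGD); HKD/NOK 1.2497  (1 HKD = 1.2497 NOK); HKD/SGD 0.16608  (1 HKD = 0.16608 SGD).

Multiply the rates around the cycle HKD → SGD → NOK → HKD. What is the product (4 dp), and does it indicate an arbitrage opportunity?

1.0000 (no arbitrage)

Around HKD → SGD → NOK → HKD: 1 × 0.16608 ÷ 0.13290 ÷ 1.2497 = 0.999969
Product ≈ 1 (deviation 0.003%, within rounding noise).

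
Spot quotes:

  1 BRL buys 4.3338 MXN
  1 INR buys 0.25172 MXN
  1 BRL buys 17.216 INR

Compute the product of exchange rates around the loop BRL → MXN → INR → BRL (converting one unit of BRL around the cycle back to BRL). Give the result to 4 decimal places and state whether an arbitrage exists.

Around BRL → MXN → INR → BRL: 1 × 4.3338 ÷ 0.25172 ÷ 17.216 = 1.000043
Product ≈ 1 (deviation 0.004%, within rounding noise).

1.0000 (no arbitrage)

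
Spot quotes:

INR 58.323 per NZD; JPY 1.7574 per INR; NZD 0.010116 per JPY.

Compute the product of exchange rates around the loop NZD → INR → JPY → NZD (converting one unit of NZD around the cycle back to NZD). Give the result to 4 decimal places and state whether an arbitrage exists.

Around NZD → INR → JPY → NZD: 1 × 58.323 × 1.7574 × 0.010116 = 1.036858
Product > 1; profitable direction is NZD → INR → JPY → NZD.

1.0369 (arbitrage exists)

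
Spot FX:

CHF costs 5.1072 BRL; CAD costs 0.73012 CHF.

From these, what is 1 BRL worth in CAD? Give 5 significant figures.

1 BRL ÷ 5.1072 = 0.195802 CHF
0.195802 CHF ÷ 0.73012 = 0.268178 CAD

BRL/CAD = 0.26818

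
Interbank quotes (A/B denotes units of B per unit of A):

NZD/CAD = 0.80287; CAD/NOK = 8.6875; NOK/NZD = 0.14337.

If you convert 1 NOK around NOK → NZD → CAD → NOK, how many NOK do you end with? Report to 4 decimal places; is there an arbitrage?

1.0000 (no arbitrage)

Around NOK → NZD → CAD → NOK: 1 × 0.14337 × 0.80287 × 8.6875 = 0.999996
Product ≈ 1 (deviation 0.000%, within rounding noise).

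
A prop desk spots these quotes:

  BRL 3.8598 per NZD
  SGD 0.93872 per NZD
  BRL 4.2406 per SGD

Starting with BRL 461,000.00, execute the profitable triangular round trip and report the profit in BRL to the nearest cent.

Profitable loop is BRL → NZD → SGD → BRL:
BRL 461,000.00 ÷ 3.8598 = NZD 119,436.24
NZD 119,436.24 × 0.93872 = SGD 112,117.19
SGD 112,117.19 × 4.2406 = BRL 475,444.14
Profit = BRL 475,444.14 − BRL 461,000.00

Profit: BRL 14,444.14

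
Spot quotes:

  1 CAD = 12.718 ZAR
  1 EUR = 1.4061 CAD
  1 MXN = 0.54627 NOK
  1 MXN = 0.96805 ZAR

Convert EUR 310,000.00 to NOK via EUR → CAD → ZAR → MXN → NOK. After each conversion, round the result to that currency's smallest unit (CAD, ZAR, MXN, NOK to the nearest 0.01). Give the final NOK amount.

NOK 3,128,284.80

EUR 310,000.00 × 1.4061 = CAD 435,891.00
CAD 435,891.00 × 12.718 = ZAR 5,543,661.74
ZAR 5,543,661.74 ÷ 0.96805 = MXN 5,726,627.49
MXN 5,726,627.49 × 0.54627 = NOK 3,128,284.80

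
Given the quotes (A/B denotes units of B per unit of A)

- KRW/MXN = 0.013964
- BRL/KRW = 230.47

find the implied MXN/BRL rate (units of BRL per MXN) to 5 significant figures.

1 MXN ÷ 0.013964 = 71.6127 KRW
71.6127 KRW ÷ 230.47 = 0.310725 BRL

MXN/BRL = 0.31072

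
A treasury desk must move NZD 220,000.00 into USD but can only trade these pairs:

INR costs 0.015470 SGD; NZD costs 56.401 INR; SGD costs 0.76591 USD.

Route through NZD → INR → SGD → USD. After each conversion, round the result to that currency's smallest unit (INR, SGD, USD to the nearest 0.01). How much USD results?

NZD 220,000.00 × 56.401 = INR 12,408,220.00
INR 12,408,220.00 × 0.015470 = SGD 191,955.16
SGD 191,955.16 × 0.76591 = USD 147,020.38

USD 147,020.38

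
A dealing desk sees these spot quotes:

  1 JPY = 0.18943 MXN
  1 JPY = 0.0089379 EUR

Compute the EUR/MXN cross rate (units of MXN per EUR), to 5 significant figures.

EUR/MXN = 21.194

1 EUR ÷ 0.0089379 = 111.883 JPY
111.883 JPY × 0.18943 = 21.194 MXN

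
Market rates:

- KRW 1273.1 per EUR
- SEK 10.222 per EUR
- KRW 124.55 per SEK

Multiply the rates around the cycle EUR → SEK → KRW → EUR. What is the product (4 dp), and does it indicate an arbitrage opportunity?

Around EUR → SEK → KRW → EUR: 1 × 10.222 × 124.55 ÷ 1273.1 = 1.000039
Product ≈ 1 (deviation 0.004%, within rounding noise).

1.0000 (no arbitrage)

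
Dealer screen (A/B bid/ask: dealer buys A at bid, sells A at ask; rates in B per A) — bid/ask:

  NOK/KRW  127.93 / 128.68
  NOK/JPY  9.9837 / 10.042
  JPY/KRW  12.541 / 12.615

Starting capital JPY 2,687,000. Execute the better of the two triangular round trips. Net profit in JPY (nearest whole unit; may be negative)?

Best loop JPY → NOK → KRW → JPY:
JPY 2,687,000 ÷ 10.042 (buy NOK at ask) = NOK 267,576.18
NOK 267,576.18 × 127.93 (sell NOK at bid) = KRW 34,231,021
KRW 34,231,021 ÷ 12.615 (buy JPY at ask) = JPY 2,713,517

Net profit: JPY 26,517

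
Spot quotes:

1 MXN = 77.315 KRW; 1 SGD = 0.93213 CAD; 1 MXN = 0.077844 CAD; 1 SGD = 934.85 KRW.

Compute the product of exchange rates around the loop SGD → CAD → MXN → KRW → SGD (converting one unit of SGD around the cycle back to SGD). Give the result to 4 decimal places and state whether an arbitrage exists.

Around SGD → CAD → MXN → KRW → SGD: 1 × 0.93213 ÷ 0.077844 × 77.315 ÷ 934.85 = 0.990315
Product < 1; profitable direction is SGD → KRW → MXN → CAD → SGD.

0.9903 (arbitrage exists)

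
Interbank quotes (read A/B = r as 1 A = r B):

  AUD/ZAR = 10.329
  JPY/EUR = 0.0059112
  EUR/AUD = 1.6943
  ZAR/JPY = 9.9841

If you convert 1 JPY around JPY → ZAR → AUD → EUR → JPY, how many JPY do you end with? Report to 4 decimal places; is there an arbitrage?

Around JPY → ZAR → AUD → EUR → JPY: 1 ÷ 9.9841 ÷ 10.329 ÷ 1.6943 ÷ 0.0059112 = 0.968204
Product < 1; profitable direction is JPY → EUR → AUD → ZAR → JPY.

0.9682 (arbitrage exists)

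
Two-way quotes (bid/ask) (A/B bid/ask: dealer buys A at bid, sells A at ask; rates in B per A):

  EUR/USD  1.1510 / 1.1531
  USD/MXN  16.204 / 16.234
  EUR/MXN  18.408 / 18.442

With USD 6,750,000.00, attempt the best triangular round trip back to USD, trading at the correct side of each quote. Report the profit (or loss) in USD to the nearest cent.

Net profit: USD 76,424.85

Best loop USD → MXN → EUR → USD:
USD 6,750,000.00 × 16.204 (sell USD at bid) = MXN 109,377,000.00
MXN 109,377,000.00 ÷ 18.442 (buy EUR at ask) = EUR 5,930,864.33
EUR 5,930,864.33 × 1.1510 (sell EUR at bid) = USD 6,826,424.85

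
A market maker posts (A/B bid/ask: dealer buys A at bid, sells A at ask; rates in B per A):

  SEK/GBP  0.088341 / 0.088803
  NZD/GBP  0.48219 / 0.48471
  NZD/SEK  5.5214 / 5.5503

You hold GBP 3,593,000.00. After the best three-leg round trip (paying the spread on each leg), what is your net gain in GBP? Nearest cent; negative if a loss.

Best loop GBP → NZD → SEK → GBP:
GBP 3,593,000.00 ÷ 0.48471 (buy NZD at ask) = NZD 7,412,679.75
NZD 7,412,679.75 × 5.5214 (sell NZD at bid) = SEK 40,928,369.95
SEK 40,928,369.95 × 0.088341 (sell SEK at bid) = GBP 3,615,653.13

Net profit: GBP 22,653.13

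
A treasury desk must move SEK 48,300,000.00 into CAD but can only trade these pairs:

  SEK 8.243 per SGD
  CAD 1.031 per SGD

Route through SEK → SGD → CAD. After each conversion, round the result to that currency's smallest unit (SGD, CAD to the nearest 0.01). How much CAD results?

CAD 6,041,162.20

SEK 48,300,000.00 ÷ 8.243 = SGD 5,859,517.17
SGD 5,859,517.17 × 1.031 = CAD 6,041,162.20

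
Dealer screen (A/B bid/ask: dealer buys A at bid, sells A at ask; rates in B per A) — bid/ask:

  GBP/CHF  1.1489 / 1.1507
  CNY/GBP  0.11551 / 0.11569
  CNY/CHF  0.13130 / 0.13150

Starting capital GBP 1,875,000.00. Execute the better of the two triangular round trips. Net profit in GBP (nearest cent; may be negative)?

Net profit: GBP 17,244.85

Best loop GBP → CHF → CNY → GBP:
GBP 1,875,000.00 × 1.1489 (sell GBP at bid) = CHF 2,154,187.50
CHF 2,154,187.50 ÷ 0.13150 (buy CNY at ask) = CNY 16,381,653.99
CNY 16,381,653.99 × 0.11551 (sell CNY at bid) = GBP 1,892,244.85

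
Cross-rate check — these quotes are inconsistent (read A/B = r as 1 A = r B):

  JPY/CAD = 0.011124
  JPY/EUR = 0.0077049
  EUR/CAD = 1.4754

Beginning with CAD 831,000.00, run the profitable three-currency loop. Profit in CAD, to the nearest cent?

Profitable loop is CAD → JPY → EUR → CAD:
CAD 831,000.00 ÷ 0.011124 = JPY 74,703,344
JPY 74,703,344 × 0.0077049 = EUR 575,581.80
EUR 575,581.80 × 1.4754 = CAD 849,213.38
Profit = CAD 849,213.38 − CAD 831,000.00

Profit: CAD 18,213.38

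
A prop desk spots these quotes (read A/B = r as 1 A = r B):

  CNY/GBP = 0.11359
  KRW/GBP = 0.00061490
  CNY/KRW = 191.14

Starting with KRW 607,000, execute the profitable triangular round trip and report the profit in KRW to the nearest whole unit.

Profitable loop is KRW → GBP → CNY → KRW:
KRW 607,000 × 0.00061490 = GBP 373.24
GBP 373.24 ÷ 0.11359 = CNY 3,285.89
CNY 3,285.89 × 191.14 = KRW 628,065
Profit = KRW 628,065 − KRW 607,000

Profit: KRW 21,065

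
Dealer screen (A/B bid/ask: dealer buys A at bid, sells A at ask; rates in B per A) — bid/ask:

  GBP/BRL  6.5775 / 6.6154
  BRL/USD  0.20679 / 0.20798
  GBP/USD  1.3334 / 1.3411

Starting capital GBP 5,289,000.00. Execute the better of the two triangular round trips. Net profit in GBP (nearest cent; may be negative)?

Net profit: GBP 75,173.23

Best loop GBP → BRL → USD → GBP:
GBP 5,289,000.00 × 6.5775 (sell GBP at bid) = BRL 34,788,397.50
BRL 34,788,397.50 × 0.20679 (sell BRL at bid) = USD 7,193,892.72
USD 7,193,892.72 ÷ 1.3411 (buy GBP at ask) = GBP 5,364,173.23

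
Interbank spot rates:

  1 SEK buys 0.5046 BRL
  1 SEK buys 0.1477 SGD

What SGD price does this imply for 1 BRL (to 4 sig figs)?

BRL/SGD = 0.2927

1 BRL ÷ 0.5046 = 1.98177 SEK
1.98177 SEK × 0.1477 = 0.292707 SGD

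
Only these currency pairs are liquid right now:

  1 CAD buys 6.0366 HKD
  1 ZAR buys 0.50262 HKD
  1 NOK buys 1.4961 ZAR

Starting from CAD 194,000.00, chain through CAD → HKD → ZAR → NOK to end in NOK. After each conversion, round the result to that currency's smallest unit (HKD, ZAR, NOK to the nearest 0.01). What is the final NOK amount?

NOK 1,557,376.94

CAD 194,000.00 × 6.0366 = HKD 1,171,100.40
HKD 1,171,100.40 ÷ 0.50262 = ZAR 2,329,991.64
ZAR 2,329,991.64 ÷ 1.4961 = NOK 1,557,376.94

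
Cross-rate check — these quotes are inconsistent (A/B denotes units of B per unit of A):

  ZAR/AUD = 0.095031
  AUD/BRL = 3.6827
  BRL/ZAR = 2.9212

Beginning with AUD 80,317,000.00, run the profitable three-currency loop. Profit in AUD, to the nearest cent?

Profit: AUD 1,793,824.20

Profitable loop is AUD → BRL → ZAR → AUD:
AUD 80,317,000.00 × 3.6827 = BRL 295,783,415.90
BRL 295,783,415.90 × 2.9212 = ZAR 864,042,514.53
ZAR 864,042,514.53 × 0.095031 = AUD 82,110,824.20
Profit = AUD 82,110,824.20 − AUD 80,317,000.00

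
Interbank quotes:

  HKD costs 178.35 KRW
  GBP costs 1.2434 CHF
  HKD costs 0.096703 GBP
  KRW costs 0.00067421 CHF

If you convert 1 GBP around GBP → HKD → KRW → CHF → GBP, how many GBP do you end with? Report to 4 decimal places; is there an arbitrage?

Around GBP → HKD → KRW → CHF → GBP: 1 ÷ 0.096703 × 178.35 × 0.00067421 ÷ 1.2434 = 1.000040
Product ≈ 1 (deviation 0.004%, within rounding noise).

1.0000 (no arbitrage)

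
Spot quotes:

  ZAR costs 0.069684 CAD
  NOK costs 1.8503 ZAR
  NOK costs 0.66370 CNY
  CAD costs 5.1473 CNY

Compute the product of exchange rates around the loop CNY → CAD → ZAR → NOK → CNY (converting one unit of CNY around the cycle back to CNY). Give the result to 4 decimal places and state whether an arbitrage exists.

Around CNY → CAD → ZAR → NOK → CNY: 1 ÷ 5.1473 ÷ 0.069684 ÷ 1.8503 × 0.66370 = 1.000039
Product ≈ 1 (deviation 0.004%, within rounding noise).

1.0000 (no arbitrage)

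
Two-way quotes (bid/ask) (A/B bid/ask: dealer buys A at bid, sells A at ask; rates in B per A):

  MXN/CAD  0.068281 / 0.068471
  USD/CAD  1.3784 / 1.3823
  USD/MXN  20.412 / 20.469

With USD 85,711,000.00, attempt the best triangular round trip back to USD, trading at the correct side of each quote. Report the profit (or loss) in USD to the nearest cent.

Net profit: USD 710,079.45

Best loop USD → MXN → CAD → USD:
USD 85,711,000.00 × 20.412 (sell USD at bid) = MXN 1,749,532,932.00
MXN 1,749,532,932.00 × 0.068281 (sell MXN at bid) = CAD 119,459,858.13
CAD 119,459,858.13 ÷ 1.3823 (buy USD at ask) = USD 86,421,079.45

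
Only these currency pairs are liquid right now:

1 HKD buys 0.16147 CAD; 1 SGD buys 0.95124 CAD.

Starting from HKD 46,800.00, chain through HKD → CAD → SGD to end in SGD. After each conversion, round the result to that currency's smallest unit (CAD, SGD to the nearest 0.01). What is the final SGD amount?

SGD 7,944.16

HKD 46,800.00 × 0.16147 = CAD 7,556.80
CAD 7,556.80 ÷ 0.95124 = SGD 7,944.16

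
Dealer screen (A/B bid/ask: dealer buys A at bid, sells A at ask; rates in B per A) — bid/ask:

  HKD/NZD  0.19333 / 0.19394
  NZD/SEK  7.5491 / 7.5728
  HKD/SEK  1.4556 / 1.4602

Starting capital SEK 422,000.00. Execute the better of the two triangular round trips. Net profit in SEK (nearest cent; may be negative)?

Net result: SEK -211.69 (no profitable arbitrage after spreads)

Best loop SEK → HKD → NZD → SEK:
SEK 422,000.00 ÷ 1.4602 (buy HKD at ask) = HKD 289,001.51
HKD 289,001.51 × 0.19333 (sell HKD at bid) = NZD 55,872.66
NZD 55,872.66 × 7.5491 (sell NZD at bid) = SEK 421,788.31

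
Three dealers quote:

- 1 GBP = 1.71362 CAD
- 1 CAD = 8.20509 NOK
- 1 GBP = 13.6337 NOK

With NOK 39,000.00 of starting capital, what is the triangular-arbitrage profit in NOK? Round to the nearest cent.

Profitable loop is NOK → GBP → CAD → NOK:
NOK 39,000.00 ÷ 13.6337 = GBP 2,860.56
GBP 2,860.56 × 1.71362 = CAD 4,901.91
CAD 4,901.91 × 8.20509 = NOK 40,220.62
Profit = NOK 40,220.62 − NOK 39,000.00

Profit: NOK 1,220.62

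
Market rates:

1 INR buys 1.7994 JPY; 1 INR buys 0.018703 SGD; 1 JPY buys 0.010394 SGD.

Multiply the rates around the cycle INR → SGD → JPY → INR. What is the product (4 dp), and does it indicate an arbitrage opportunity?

Around INR → SGD → JPY → INR: 1 × 0.018703 ÷ 0.010394 ÷ 1.7994 = 1.000002
Product ≈ 1 (deviation 0.000%, within rounding noise).

1.0000 (no arbitrage)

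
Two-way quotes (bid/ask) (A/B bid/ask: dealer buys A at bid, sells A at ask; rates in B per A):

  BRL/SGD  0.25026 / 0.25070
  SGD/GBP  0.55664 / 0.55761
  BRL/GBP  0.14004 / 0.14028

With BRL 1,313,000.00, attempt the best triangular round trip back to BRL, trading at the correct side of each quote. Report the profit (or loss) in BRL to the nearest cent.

Net profit: BRL 2,321.57

Best loop BRL → GBP → SGD → BRL:
BRL 1,313,000.00 × 0.14004 (sell BRL at bid) = GBP 183,872.52
GBP 183,872.52 ÷ 0.55761 (buy SGD at ask) = SGD 329,751.12
SGD 329,751.12 ÷ 0.25070 (buy BRL at ask) = BRL 1,315,321.57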